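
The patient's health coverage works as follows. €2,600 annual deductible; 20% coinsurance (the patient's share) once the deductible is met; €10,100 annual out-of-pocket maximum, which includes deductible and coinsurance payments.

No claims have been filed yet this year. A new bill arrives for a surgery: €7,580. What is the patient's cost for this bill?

Nothing has been paid toward the €2,600 deductible, so the first €2,600 of this charge is applied there.
That leaves €7,580 − €2,600 = €4,980 for coinsurance.
20% of €4,980 = €996 falls to the patient.
That puts the patient's cost at €2,600 + €996 = €3,596 before any cap.
Cumulative spending €0 + €3,596 = €3,596 stays under the €10,100 maximum.

€3,596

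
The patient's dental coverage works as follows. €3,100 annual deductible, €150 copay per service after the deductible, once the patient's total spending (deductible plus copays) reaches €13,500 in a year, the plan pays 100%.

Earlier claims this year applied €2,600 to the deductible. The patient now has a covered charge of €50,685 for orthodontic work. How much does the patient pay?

€650

Remaining deductible: €3,100 − €2,600 = €500.
After the €500 deductible portion, €50,685 − €500 = €50,185 is subject to the copay.
Copay on this service: €150.
So the patient owes €500 + €150 = €650 before any cap.
Year-to-date out-of-pocket becomes €2,600 + €650 = €3,250, still under the €13,500 maximum, so no cap applies.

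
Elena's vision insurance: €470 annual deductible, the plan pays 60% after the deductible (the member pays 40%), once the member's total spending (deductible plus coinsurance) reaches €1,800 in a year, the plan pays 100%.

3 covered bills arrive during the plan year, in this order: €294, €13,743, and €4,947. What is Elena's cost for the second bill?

Claim 1 — €294: entire amount goes to the deductible. Cost to member: €294. OOP to date €294.
Claim 2 — €13,743: €176 to deductible, leaving €13,567; member's 40% is €5,426.80. Deductible plus coinsurance: €176 + €5,426.80 = €5,602.80. OOP would hit €5,896.80 > €1,800, so the cap limits the member to €1,800 − €294 = €1,506.

€1,506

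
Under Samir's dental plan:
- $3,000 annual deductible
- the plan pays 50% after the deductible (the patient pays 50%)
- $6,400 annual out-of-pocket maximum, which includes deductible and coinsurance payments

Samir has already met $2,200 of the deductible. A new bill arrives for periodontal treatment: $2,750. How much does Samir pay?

$1,775

Remaining deductible: $3,000 − $2,200 = $800.
After the $800 deductible portion, $2,750 − $800 = $1,950 is subject to coinsurance.
Coinsurance: $1,950 × 50% = $975.
Patient responsibility before any cap: $800 + $975 = $1,775.
Year-to-date out-of-pocket becomes $2,200 + $1,775 = $3,975, still under the $6,400 maximum, so no cap applies.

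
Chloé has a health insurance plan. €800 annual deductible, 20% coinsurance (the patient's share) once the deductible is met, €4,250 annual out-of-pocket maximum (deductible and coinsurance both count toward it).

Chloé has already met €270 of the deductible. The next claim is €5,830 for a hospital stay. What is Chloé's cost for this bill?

€1,590

Remaining deductible: €800 − €270 = €530.
The remaining €5,300 (= €5,830 − €530) moves to coinsurance.
Patient's 20% share of €5,300 is €1,060.
So the patient owes €530 + €1,060 = €1,590 before any cap.
Cumulative spending €270 + €1,590 = €1,860 stays under the €4,250 maximum.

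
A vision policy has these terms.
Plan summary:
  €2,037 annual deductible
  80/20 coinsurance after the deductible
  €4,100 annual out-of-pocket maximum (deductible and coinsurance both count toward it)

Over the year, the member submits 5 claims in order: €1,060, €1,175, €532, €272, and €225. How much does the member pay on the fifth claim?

€45

Claim 1 — €1,060: all of it applies to the deductible. Cost to member: €1,060. OOP to date €1,060.
Claim 2 — €1,175: deductible takes €977, €198 remains; 20% of €198 = €39.60. Cost to member: €1,016.60. OOP to date €2,076.60.
Claim 3 — €532: deductible already satisfied, so member's share is 20% × €532 = €106.40. Member owes €106.40 (running OOP €2,183).
Claim 4 — €272: deductible met; 20% of €272 = €54.40. Cost to member: €54.40. OOP to date €2,237.40.
Claim 5 — €225: 20% coinsurance on €225 = €45. Cost to member: €45. OOP to date €2,282.40.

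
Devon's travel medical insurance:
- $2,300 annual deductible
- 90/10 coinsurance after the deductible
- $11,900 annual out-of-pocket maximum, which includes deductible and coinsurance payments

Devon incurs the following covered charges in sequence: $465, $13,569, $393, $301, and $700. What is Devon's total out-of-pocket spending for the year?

#1 ($465): fully absorbed by the deductible. Traveler pays $465; OOP now $465.
#2 ($13,569): deductible takes $1,835, $11,734 remains; traveler's 10% is $1,173.40. Traveler owes $3,008.40 (running OOP $3,473.40).
#3 ($393): deductible met; 10% of $393 = $39.30. Traveler owes $39.30 (running OOP $3,512.70).
#4 ($301): deductible already satisfied, so traveler's share is 10% × $301 = $30.10. Traveler pays $30.10; OOP now $3,542.80.
#5 ($700): deductible already satisfied, so traveler's share is 10% × $700 = $70. Traveler pays $70; OOP now $3,612.80.
Summing the traveler's payments: $465 + $3,008.40 + $39.30 + $30.10 + $70 = $3,612.80.

$3,612.80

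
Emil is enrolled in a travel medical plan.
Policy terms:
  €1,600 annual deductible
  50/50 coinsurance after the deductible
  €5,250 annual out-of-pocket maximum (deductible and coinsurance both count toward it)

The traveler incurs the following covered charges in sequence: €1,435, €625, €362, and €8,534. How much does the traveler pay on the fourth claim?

Claim 1 — €1,435: all of it applies to the deductible. Cost to traveler: €1,435. OOP to date €1,435.
Claim 2 — €625: deductible takes €165, €460 remains; 50% of €460 = €230. Traveler owes €395 (running OOP €1,830).
Claim 3 — €362: deductible met; 50% of €362 = €181. Cost to traveler: €181. OOP to date €2,011.
Claim 4 — €8,534: deductible met; 50% of €8,534 = €4,267. OOP would hit €6,278 > €5,250, so the cap limits the traveler to €5,250 − €2,011 = €3,239.

€3,239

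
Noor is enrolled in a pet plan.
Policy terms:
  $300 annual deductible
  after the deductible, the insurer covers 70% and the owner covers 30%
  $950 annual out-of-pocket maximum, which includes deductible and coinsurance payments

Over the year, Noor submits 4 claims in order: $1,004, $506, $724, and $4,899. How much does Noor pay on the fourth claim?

$69.80

#1 ($1,004): deductible takes $300, $704 remains; 30% of $704 = $211.20. Cost to owner: $511.20. OOP to date $511.20.
#2 ($506): deductible met; 30% of $506 = $151.80. Cost to owner: $151.80. OOP to date $663.
#3 ($724): 30% coinsurance on $724 = $217.20. Owner pays $217.20; OOP now $880.20.
#4 ($4,899): deductible already satisfied, so owner's share is 30% × $4,899 = $1,469.70. Adding that to $880.20 gives $2,349.90, past the $950 cap; owner pays only $950 − $880.20 = $69.80.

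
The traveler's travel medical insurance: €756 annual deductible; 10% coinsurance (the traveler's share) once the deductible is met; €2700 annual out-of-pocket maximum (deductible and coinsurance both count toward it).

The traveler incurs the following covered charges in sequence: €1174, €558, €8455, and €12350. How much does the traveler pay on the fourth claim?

€1000.90

#1 (€1174): deductible takes €756, €418 remains; 10% of €418 = €41.80. Cost to traveler: €797.80. OOP to date €797.80.
#2 (€558): deductible met; 10% of €558 = €55.80. Traveler pays €55.80; OOP now €853.60.
#3 (€8455): deductible already satisfied, so traveler's share is 10% × €8455 = €845.50. Traveler pays €845.50; OOP now €1699.10.
#4 (€12350): 10% coinsurance on €12350 = €1235. OOP would hit €2934.10 > €2700, so the cap limits the traveler to €2700 − €1699.10 = €1000.90.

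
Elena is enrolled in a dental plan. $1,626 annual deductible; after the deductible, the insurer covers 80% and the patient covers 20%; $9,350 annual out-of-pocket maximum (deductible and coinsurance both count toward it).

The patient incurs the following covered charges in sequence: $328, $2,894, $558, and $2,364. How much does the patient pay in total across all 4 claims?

$2,529.60

Bill 1, $328: all of it applies to the deductible. Patient owes $328 (running OOP $328).
Bill 2, $2,894: deductible takes $1,298, $1,596 remains; 20% of $1,596 = $319.20. Cost to patient: $1,617.20. OOP to date $1,945.20.
Bill 3, $558: 20% coinsurance on $558 = $111.60. Cost to patient: $111.60. OOP to date $2,056.80.
Bill 4, $2,364: deductible met; 20% of $2,364 = $472.80. Patient owes $472.80 (running OOP $2,529.60).
Summing the patient's payments: $328 + $1,617.20 + $111.60 + $472.80 = $2,529.60.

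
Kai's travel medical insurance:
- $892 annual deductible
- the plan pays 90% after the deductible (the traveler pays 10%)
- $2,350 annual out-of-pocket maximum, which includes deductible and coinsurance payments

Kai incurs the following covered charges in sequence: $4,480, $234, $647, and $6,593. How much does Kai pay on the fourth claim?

$659.30

#1 ($4,480): $892 to deductible, leaving $3,588; 10% of $3,588 = $358.80. Traveler owes $1,250.80 (running OOP $1,250.80).
#2 ($234): deductible met; 10% of $234 = $23.40. Traveler pays $23.40; OOP now $1,274.20.
#3 ($647): 10% coinsurance on $647 = $64.70. Traveler owes $64.70 (running OOP $1,338.90).
#4 ($6,593): 10% coinsurance on $6,593 = $659.30. Traveler owes $659.30 (running OOP $1,998.20).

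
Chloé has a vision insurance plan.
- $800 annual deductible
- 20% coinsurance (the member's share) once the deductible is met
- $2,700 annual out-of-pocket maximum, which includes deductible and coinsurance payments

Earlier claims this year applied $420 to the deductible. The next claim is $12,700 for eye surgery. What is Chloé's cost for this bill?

$420 of the $800 deductible is already met, leaving $380.
That leaves $12,700 − $380 = $12,320 for coinsurance.
20% of $12,320 = $2,464 falls to the member.
So the member owes $380 + $2,464 = $2,844 before any cap.
Year-to-date out-of-pocket would reach $420 + $2,844 = $3,264, above the $2,700 maximum, so the member pays only $2,700 − $420 = $2,280.

$2,280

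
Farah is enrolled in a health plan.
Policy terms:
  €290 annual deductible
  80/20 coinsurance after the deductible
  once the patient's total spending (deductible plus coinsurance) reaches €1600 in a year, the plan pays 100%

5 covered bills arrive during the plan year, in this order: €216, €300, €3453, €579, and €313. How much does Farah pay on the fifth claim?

€62.60

Claim 1 (€216): fully absorbed by the deductible. Cost to patient: €216. OOP to date €216.
Claim 2 (€300): €74 to deductible, leaving €226; coinsurance €226 × 20% = €45.20. Patient pays €119.20; OOP now €335.20.
Claim 3 (€3453): deductible met; 20% of €3453 = €690.60. Cost to patient: €690.60. OOP to date €1025.80.
Claim 4 (€579): deductible met; 20% of €579 = €115.80. Cost to patient: €115.80. OOP to date €1141.60.
Claim 5 (€313): deductible met; 20% of €313 = €62.60. Cost to patient: €62.60. OOP to date €1204.20.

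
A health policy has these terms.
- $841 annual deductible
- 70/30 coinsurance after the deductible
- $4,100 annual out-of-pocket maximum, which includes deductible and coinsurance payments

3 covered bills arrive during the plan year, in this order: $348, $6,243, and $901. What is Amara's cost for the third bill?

Claim 1 — $348: all of it applies to the deductible. Patient pays $348; OOP now $348.
Claim 2 — $6,243: $493 finishes the deductible; $5,750 goes to coinsurance; patient's 30% is $1,725. Patient pays $2,218; OOP now $2,566.
Claim 3 — $901: 30% coinsurance on $901 = $270.30. Patient owes $270.30 (running OOP $2,836.30).

$270.30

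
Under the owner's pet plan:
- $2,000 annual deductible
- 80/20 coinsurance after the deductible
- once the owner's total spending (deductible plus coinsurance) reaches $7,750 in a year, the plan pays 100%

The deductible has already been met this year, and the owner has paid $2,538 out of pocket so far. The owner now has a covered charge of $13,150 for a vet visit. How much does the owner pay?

$2,630

With the deductible met, the entire $13,150 is subject to coinsurance.
20% of $13,150 = $2,630 falls to the owner.
Year-to-date out-of-pocket becomes $2,538 + $2,630 = $5,168, still under the $7,750 maximum, so no cap applies.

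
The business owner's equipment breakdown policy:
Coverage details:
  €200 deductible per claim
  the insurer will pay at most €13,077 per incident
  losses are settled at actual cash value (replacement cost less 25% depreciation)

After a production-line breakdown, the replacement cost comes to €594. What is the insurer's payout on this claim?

€245.50

Depreciate 25%: the covered value is €594 × 0.75 = €445.50.
Less the €200 deductible: €445.50 − €200 = €245.50.
That's under the €13,077 cap, so the insurer reimburses the full €245.50.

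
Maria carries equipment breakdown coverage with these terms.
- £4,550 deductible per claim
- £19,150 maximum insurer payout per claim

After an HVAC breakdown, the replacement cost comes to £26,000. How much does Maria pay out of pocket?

£6,850

Less the £4,550 deductible: £26,000 − £4,550 = £21,450.
Since £21,450 > £19,150, the payout is capped at £19,150.
Out of pocket: £26,000 − £19,150 = £6,850.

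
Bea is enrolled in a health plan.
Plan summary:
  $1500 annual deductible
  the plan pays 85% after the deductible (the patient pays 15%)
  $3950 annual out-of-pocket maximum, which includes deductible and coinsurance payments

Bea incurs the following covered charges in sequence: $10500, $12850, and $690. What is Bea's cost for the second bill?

$1100

Bill 1, $10500: $1500 finishes the deductible; $9000 goes to coinsurance; 15% of $9000 = $1350. Patient owes $2850 (running OOP $2850).
Bill 2, $12850: deductible already satisfied, so patient's share is 15% × $12850 = $1927.50. Adding that to $2850 gives $4777.50, past the $3950 cap; patient pays only $3950 − $2850 = $1100.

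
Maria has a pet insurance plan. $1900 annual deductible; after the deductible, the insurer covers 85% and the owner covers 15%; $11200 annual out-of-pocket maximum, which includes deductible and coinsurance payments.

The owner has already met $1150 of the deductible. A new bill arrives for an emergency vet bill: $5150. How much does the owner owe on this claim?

$1410

Remaining deductible: $1900 − $1150 = $750.
The remaining $4400 (= $5150 − $750) moves to coinsurance.
Coinsurance: $4400 × 15% = $660.
So the owner owes $750 + $660 = $1410 before any cap.
Year-to-date out-of-pocket becomes $1150 + $1410 = $2560, still under the $11200 maximum, so no cap applies.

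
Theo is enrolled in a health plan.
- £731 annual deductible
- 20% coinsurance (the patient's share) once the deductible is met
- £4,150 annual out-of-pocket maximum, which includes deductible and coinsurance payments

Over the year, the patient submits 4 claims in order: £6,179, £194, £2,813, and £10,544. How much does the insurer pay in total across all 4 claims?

Claim 1 — £6,179: £731 finishes the deductible; £5,448 goes to coinsurance; 20% of £5,448 = £1,089.60. Cost to patient: £1,820.60. OOP to date £1,820.60. Plan pays £6,179 − £1,820.60 = £4,358.40.
Claim 2 — £194: deductible already satisfied, so patient's share is 20% × £194 = £38.80. Patient owes £38.80 (running OOP £1,859.40). Insurer: £194 − £38.80 = £155.20.
Claim 3 — £2,813: 20% coinsurance on £2,813 = £562.60. Cost to patient: £562.60. OOP to date £2,422. Insurer: £2,813 − £562.60 = £2,250.40.
Claim 4 — £10,544: 20% coinsurance on £10,544 = £2,108.80. OOP would hit £4,530.80 > £4,150, so the cap limits the patient to £4,150 − £2,422 = £1,728. Insurer: £10,544 − £1,728 = £8,816.
Insurer total: £4,358.40 + £155.20 + £2,250.40 + £8,816 = £15,580.

£15,580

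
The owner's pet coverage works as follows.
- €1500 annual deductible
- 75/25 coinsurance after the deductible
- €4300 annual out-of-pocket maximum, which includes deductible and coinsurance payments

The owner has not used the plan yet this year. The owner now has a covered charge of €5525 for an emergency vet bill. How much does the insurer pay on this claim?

€3018.75

Deductible not yet touched, so the first €1500 of the bill goes to the deductible.
That leaves €5525 − €1500 = €4025 for coinsurance.
Coinsurance: €4025 × 25% = €1006.25.
So the owner owes €1500 + €1006.25 = €2506.25 before any cap.
Total out-of-pocket so far would be €0 + €2506.25 = €2506.25, below the €4300 cap — no reduction.
The insurer covers the remainder: €5525 − €2506.25 = €3018.75.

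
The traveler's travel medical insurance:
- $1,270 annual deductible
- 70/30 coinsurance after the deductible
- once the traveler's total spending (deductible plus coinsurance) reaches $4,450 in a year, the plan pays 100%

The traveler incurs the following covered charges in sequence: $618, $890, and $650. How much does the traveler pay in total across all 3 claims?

$1,536.40

Bill 1, $618: all of it applies to the deductible. Traveler owes $618 (running OOP $618).
Bill 2, $890: $652 to deductible, leaving $238; traveler's 30% is $71.40. Traveler pays $723.40; OOP now $1,341.40.
Bill 3, $650: 30% coinsurance on $650 = $195. Cost to traveler: $195. OOP to date $1,536.40.
Total paid by the traveler: $618 + $723.40 + $195 = $1,536.40.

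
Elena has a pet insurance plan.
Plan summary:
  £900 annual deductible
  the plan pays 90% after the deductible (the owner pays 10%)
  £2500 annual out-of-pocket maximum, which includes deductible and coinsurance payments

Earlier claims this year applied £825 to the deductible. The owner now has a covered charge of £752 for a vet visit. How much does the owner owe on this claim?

£825 of the £900 deductible is already met, leaving £75.
After the £75 deductible portion, £752 − £75 = £677 is subject to coinsurance.
Owner's 10% share of £677 is £67.70.
That puts the owner's cost at £75 + £67.70 = £142.70 before any cap.
Total out-of-pocket so far would be £825 + £142.70 = £967.70, below the £2500 cap — no reduction.

£142.70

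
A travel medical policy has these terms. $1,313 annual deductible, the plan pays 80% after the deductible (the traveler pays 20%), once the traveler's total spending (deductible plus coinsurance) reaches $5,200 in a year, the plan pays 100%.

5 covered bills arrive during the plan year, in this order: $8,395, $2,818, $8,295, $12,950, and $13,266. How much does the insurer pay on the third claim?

#1 ($8,395): $1,313 to deductible, leaving $7,082; coinsurance $7,082 × 20% = $1,416.40. Traveler pays $2,729.40; OOP now $2,729.40. Plan pays $8,395 − $2,729.40 = $5,665.60.
#2 ($2,818): deductible already satisfied, so traveler's share is 20% × $2,818 = $563.60. Traveler owes $563.60 (running OOP $3,293). Plan pays $2,818 − $563.60 = $2,254.40.
#3 ($8,295): deductible met; 20% of $8,295 = $1,659. Cost to traveler: $1,659. OOP to date $4,952. Plan pays $8,295 − $1,659 = $6,636.

$6,636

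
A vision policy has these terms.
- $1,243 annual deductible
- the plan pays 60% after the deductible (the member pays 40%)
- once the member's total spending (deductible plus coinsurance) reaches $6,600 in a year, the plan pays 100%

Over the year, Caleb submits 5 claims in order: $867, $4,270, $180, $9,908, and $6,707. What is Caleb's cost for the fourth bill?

Bill 1, $867: fully absorbed by the deductible. Member pays $867; OOP now $867.
Bill 2, $4,270: $376 finishes the deductible; $3,894 goes to coinsurance; 40% of $3,894 = $1,557.60. Member pays $1,933.60; OOP now $2,800.60.
Bill 3, $180: deductible already satisfied, so member's share is 40% × $180 = $72. Cost to member: $72. OOP to date $2,872.60.
Bill 4, $9,908: deductible already satisfied, so member's share is 40% × $9,908 = $3,963.20. Adding that to $2,872.60 gives $6,835.80, past the $6,600 cap; member pays only $6,600 − $2,872.60 = $3,727.40.

$3,727.40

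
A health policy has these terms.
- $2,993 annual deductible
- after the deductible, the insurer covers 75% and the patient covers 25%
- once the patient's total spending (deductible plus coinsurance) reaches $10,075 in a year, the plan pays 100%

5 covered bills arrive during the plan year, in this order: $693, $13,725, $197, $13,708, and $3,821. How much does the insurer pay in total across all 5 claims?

Claim 1 — $693: fully absorbed by the deductible. Patient owes $693 (running OOP $693). Insurer: $693 − $693 = $0.
Claim 2 — $13,725: $2,300 to deductible, leaving $11,425; coinsurance $11,425 × 25% = $2,856.25. Cost to patient: $5,156.25. OOP to date $5,849.25. Plan pays $13,725 − $5,156.25 = $8,568.75.
Claim 3 — $197: 25% coinsurance on $197 = $49.25. Patient owes $49.25 (running OOP $5,898.50). Plan pays $197 − $49.25 = $147.75.
Claim 4 — $13,708: 25% coinsurance on $13,708 = $3,427. Cost to patient: $3,427. OOP to date $9,325.50. Insurer: $13,708 − $3,427 = $10,281.
Claim 5 — $3,821: deductible already satisfied, so patient's share is 25% × $3,821 = $955.25. That would push OOP to $10,280.75, over the $10,075 cap, so patient pays $10,075 − $9,325.50 = $749.50. Plan pays $3,821 − $749.50 = $3,071.50.
Insurer total: $0 + $8,568.75 + $147.75 + $10,281 + $3,071.50 = $22,069.

$22,069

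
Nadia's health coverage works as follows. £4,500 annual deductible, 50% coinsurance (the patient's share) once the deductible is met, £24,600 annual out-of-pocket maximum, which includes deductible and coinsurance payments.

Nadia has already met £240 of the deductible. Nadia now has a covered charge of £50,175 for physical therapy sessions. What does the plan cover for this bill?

Remaining deductible: £4,500 − £240 = £4,260.
That leaves £50,175 − £4,260 = £45,915 for coinsurance.
50% of £45,915 = £22,957.50 falls to the patient.
Patient responsibility before any cap: £4,260 + £22,957.50 = £27,217.50.
Adding £27,217.50 to the £240 already spent would give £27,457.50, which exceeds the £24,600 cap; the patient pays just £24,600 − £240 = £24,360.
Insurer pays the balance: £50,175 − £24,360 = £25,815.

£25,815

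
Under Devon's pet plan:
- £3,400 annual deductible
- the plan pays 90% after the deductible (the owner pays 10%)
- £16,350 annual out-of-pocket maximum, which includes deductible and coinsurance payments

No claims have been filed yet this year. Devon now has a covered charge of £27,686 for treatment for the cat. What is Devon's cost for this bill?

Deductible not yet touched, so the first £3,400 of the bill goes to the deductible.
That leaves £27,686 − £3,400 = £24,286 for coinsurance.
Owner's 10% share of £24,286 is £2,428.60.
Owner responsibility before any cap: £3,400 + £2,428.60 = £5,828.60.
Cumulative spending £0 + £5,828.60 = £5,828.60 stays under the £16,350 maximum.

£5,828.60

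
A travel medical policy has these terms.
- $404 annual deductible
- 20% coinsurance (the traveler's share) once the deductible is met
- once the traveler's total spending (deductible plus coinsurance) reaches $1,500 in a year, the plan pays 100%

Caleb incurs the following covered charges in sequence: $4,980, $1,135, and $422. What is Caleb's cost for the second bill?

Claim 1 ($4,980): $404 to deductible, leaving $4,576; traveler's 20% is $915.20. Cost to traveler: $1,319.20. OOP to date $1,319.20.
Claim 2 ($1,135): deductible already satisfied, so traveler's share is 20% × $1,135 = $227. OOP would hit $1,546.20 > $1,500, so the cap limits the traveler to $1,500 − $1,319.20 = $180.80.

$180.80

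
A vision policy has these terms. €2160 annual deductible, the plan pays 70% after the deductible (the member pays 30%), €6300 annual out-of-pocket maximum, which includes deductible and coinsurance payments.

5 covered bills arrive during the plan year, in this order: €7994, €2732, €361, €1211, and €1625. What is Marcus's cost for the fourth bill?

Claim 1 — €7994: €2160 finishes the deductible; €5834 goes to coinsurance; member's 30% is €1750.20. Cost to member: €3910.20. OOP to date €3910.20.
Claim 2 — €2732: deductible already satisfied, so member's share is 30% × €2732 = €819.60. Member owes €819.60 (running OOP €4729.80).
Claim 3 — €361: deductible already satisfied, so member's share is 30% × €361 = €108.30. Cost to member: €108.30. OOP to date €4838.10.
Claim 4 — €1211: deductible met; 30% of €1211 = €363.30. Member pays €363.30; OOP now €5201.40.

€363.30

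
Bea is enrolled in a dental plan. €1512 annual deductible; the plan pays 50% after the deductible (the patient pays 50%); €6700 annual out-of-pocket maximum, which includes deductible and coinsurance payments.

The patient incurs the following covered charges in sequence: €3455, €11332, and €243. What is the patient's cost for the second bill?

Claim 1 — €3455: €1512 to deductible, leaving €1943; coinsurance €1943 × 50% = €971.50. Cost to patient: €2483.50. OOP to date €2483.50.
Claim 2 — €11332: deductible already satisfied, so patient's share is 50% × €11332 = €5666. Adding that to €2483.50 gives €8149.50, past the €6700 cap; patient pays only €6700 − €2483.50 = €4216.50.

€4216.50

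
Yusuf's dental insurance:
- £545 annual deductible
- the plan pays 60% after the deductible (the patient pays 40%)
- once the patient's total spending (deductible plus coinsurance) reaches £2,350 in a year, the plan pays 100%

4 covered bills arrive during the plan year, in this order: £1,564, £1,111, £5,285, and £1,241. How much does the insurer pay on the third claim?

Claim 1 (£1,564): deductible takes £545, £1,019 remains; 40% of £1,019 = £407.60. Patient owes £952.60 (running OOP £952.60). Insurer: £1,564 − £952.60 = £611.40.
Claim 2 (£1,111): deductible already satisfied, so patient's share is 40% × £1,111 = £444.40. Cost to patient: £444.40. OOP to date £1,397. Plan pays £1,111 − £444.40 = £666.60.
Claim 3 (£5,285): 40% coinsurance on £5,285 = £2,114. That would push OOP to £3,511, over the £2,350 cap, so patient pays £2,350 − £1,397 = £953. Insurer: £5,285 − £953 = £4,332.

£4,332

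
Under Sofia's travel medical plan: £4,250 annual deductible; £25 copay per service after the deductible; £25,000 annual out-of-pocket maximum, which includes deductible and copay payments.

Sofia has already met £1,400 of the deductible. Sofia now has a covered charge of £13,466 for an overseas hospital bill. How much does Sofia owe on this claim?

Deductible still to meet: £4,250 − £1,400 = £2,850.
After the £2,850 deductible portion, £13,466 − £2,850 = £10,616 is subject to the copay.
Copay on this service: £25.
That puts the traveler's cost at £2,850 + £25 = £2,875 before any cap.
Cumulative spending £1,400 + £2,875 = £4,275 stays under the £25,000 maximum.

£2,875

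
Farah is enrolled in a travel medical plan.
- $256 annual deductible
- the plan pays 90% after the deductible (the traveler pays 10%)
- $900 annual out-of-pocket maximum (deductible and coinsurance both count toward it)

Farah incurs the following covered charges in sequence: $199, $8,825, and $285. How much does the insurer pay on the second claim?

$8,124

Bill 1, $199: all of it applies to the deductible. Traveler owes $199 (running OOP $199). Plan pays $199 − $199 = $0.
Bill 2, $8,825: $57 finishes the deductible; $8,768 goes to coinsurance; traveler's 10% is $876.80. Together that's $57 + $876.80 = $933.80. That would push OOP to $1,132.80, over the $900 cap, so traveler pays $900 − $199 = $701. Plan pays $8,825 − $701 = $8,124.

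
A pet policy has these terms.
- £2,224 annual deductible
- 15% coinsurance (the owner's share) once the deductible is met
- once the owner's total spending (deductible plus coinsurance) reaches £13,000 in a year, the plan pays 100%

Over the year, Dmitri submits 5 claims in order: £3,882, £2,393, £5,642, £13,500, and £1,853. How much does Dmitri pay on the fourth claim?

£2,025

#1 (£3,882): £2,224 finishes the deductible; £1,658 goes to coinsurance; owner's 15% is £248.70. Owner pays £2,472.70; OOP now £2,472.70.
#2 (£2,393): 15% coinsurance on £2,393 = £358.95. Owner owes £358.95 (running OOP £2,831.65).
#3 (£5,642): 15% coinsurance on £5,642 = £846.30. Owner pays £846.30; OOP now £3,677.95.
#4 (£13,500): deductible already satisfied, so owner's share is 15% × £13,500 = £2,025. Owner owes £2,025 (running OOP £5,702.95).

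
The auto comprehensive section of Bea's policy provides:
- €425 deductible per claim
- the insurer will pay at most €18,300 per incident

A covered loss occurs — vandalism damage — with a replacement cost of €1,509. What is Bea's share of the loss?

Less the €425 deductible: €1,509 − €425 = €1,084.
€1,084 is within the €18,300 limit, so the insurer pays €1,084.
The policyholder bears the rest of the original loss: €1,509 − €1,084 = €425.

€425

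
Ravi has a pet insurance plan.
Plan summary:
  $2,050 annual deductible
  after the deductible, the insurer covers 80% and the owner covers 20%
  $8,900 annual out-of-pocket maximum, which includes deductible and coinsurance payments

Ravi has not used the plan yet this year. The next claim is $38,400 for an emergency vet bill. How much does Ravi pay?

$8,900

The full $2,050 deductible is still open; $2,050 of this bill applies to it.
After the $2,050 deductible portion, $38,400 − $2,050 = $36,350 is subject to coinsurance.
Coinsurance: $36,350 × 20% = $7,270.
That puts the owner's cost at $2,050 + $7,270 = $9,320 before any cap.
Adding $9,320 to the $0 already spent would give $9,320, which exceeds the $8,900 cap; the owner pays just $8,900 − $0 = $8,900.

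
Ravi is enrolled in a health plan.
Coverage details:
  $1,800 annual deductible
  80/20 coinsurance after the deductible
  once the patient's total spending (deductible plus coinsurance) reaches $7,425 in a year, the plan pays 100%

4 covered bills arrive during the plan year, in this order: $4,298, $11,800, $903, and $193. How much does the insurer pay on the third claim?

$722.40

#1 ($4,298): deductible takes $1,800, $2,498 remains; coinsurance $2,498 × 20% = $499.60. Cost to patient: $2,299.60. OOP to date $2,299.60. Plan pays $4,298 − $2,299.60 = $1,998.40.
#2 ($11,800): 20% coinsurance on $11,800 = $2,360. Patient owes $2,360 (running OOP $4,659.60). Plan pays $11,800 − $2,360 = $9,440.
#3 ($903): 20% coinsurance on $903 = $180.60. Patient pays $180.60; OOP now $4,840.20. Plan pays $903 − $180.60 = $722.40.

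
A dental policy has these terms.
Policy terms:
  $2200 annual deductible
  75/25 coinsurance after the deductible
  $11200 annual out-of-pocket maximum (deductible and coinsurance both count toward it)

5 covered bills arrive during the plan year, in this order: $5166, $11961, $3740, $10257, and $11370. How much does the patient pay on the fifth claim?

Claim 1 — $5166: $2200 finishes the deductible; $2966 goes to coinsurance; 25% of $2966 = $741.50. Patient owes $2941.50 (running OOP $2941.50).
Claim 2 — $11961: deductible met; 25% of $11961 = $2990.25. Cost to patient: $2990.25. OOP to date $5931.75.
Claim 3 — $3740: deductible met; 25% of $3740 = $935. Cost to patient: $935. OOP to date $6866.75.
Claim 4 — $10257: 25% coinsurance on $10257 = $2564.25. Cost to patient: $2564.25. OOP to date $9431.
Claim 5 — $11370: deductible met; 25% of $11370 = $2842.50. That would push OOP to $12273.50, over the $11200 cap, so patient pays $11200 − $9431 = $1769.

$1769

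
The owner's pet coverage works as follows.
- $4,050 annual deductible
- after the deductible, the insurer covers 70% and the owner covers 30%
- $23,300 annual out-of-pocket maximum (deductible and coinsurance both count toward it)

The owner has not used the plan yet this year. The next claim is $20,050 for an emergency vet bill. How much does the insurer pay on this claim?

$11,200

Deductible not yet touched, so the first $4,050 of the bill goes to the deductible.
The remaining $16,000 (= $20,050 − $4,050) moves to coinsurance.
Coinsurance: $16,000 × 30% = $4,800.
Owner responsibility before any cap: $4,050 + $4,800 = $8,850.
Cumulative spending $0 + $8,850 = $8,850 stays under the $23,300 maximum.
The insurer covers the remainder: $20,050 − $8,850 = $11,200.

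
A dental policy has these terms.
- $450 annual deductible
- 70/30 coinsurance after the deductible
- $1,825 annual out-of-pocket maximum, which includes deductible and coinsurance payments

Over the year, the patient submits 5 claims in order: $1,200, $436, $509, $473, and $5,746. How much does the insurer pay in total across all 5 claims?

Bill 1, $1,200: deductible takes $450, $750 remains; patient's 30% is $225. Patient owes $675 (running OOP $675). Insurer: $1,200 − $675 = $525.
Bill 2, $436: deductible met; 30% of $436 = $130.80. Patient pays $130.80; OOP now $805.80. Insurer: $436 − $130.80 = $305.20.
Bill 3, $509: deductible met; 30% of $509 = $152.70. Patient owes $152.70 (running OOP $958.50). Insurer: $509 − $152.70 = $356.30.
Bill 4, $473: deductible already satisfied, so patient's share is 30% × $473 = $141.90. Patient owes $141.90 (running OOP $1,100.40). Insurer: $473 − $141.90 = $331.10.
Bill 5, $5,746: deductible already satisfied, so patient's share is 30% × $5,746 = $1,723.80. OOP would hit $2,824.20 > $1,825, so the cap limits the patient to $1,825 − $1,100.40 = $724.60. Plan pays $5,746 − $724.60 = $5,021.40.
Insurer total = bills − patient's total = $8,364 − $1,825 = $6,539.

$6,539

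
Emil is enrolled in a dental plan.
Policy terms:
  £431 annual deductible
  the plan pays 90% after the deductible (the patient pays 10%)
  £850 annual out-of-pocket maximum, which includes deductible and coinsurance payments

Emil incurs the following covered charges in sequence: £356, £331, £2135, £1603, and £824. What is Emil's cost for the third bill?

#1 (£356): entire amount goes to the deductible. Patient pays £356; OOP now £356.
#2 (£331): deductible takes £75, £256 remains; 10% of £256 = £25.60. Cost to patient: £100.60. OOP to date £456.60.
#3 (£2135): 10% coinsurance on £2135 = £213.50. Patient pays £213.50; OOP now £670.10.

£213.50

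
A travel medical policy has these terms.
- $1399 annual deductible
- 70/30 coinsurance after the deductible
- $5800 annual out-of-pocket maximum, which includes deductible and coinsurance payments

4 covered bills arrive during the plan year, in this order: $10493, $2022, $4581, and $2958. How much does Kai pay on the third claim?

$1066.20

Bill 1, $10493: deductible takes $1399, $9094 remains; traveler's 30% is $2728.20. Traveler pays $4127.20; OOP now $4127.20.
Bill 2, $2022: deductible already satisfied, so traveler's share is 30% × $2022 = $606.60. Cost to traveler: $606.60. OOP to date $4733.80.
Bill 3, $4581: deductible already satisfied, so traveler's share is 30% × $4581 = $1374.30. That would push OOP to $6108.10, over the $5800 cap, so traveler pays $5800 − $4733.80 = $1066.20.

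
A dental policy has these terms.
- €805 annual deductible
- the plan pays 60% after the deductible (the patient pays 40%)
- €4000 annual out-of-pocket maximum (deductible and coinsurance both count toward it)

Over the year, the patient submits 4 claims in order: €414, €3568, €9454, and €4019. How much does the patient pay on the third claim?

€1924.20

Claim 1 (€414): entire amount goes to the deductible. Patient pays €414; OOP now €414.
Claim 2 (€3568): €391 to deductible, leaving €3177; patient's 40% is €1270.80. Cost to patient: €1661.80. OOP to date €2075.80.
Claim 3 (€9454): deductible already satisfied, so patient's share is 40% × €9454 = €3781.60. OOP would hit €5857.40 > €4000, so the cap limits the patient to €4000 − €2075.80 = €1924.20.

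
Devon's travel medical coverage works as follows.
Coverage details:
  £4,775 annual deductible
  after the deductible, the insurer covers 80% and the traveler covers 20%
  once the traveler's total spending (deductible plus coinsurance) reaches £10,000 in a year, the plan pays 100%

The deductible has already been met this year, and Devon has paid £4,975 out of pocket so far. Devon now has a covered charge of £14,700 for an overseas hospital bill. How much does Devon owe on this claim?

£2,940

The deductible is already satisfied, so the full bill goes to coinsurance.
Coinsurance: £14,700 × 20% = £2,940.
Total out-of-pocket so far would be £4,975 + £2,940 = £7,915, below the £10,000 cap — no reduction.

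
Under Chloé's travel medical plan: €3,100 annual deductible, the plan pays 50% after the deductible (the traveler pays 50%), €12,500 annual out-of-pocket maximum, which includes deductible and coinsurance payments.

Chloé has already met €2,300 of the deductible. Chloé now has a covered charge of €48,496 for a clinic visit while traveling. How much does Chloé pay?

€10,200

Deductible still to meet: €3,100 − €2,300 = €800.
That leaves €48,496 − €800 = €47,696 for coinsurance.
50% of €47,696 = €23,848 falls to the traveler.
So the traveler owes €800 + €23,848 = €24,648 before any cap.
Year-to-date out-of-pocket would reach €2,300 + €24,648 = €26,948, above the €12,500 maximum, so the traveler pays only €12,500 − €2,300 = €10,200.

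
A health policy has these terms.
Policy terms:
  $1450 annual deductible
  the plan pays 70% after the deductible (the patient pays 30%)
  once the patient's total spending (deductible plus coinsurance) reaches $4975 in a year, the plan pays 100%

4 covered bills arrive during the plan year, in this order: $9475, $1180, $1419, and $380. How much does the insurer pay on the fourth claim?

$266

Bill 1, $9475: $1450 finishes the deductible; $8025 goes to coinsurance; patient's 30% is $2407.50. Patient owes $3857.50 (running OOP $3857.50). Plan pays $9475 − $3857.50 = $5617.50.
Bill 2, $1180: deductible already satisfied, so patient's share is 30% × $1180 = $354. Cost to patient: $354. OOP to date $4211.50. Insurer: $1180 − $354 = $826.
Bill 3, $1419: 30% coinsurance on $1419 = $425.70. Cost to patient: $425.70. OOP to date $4637.20. Plan pays $1419 − $425.70 = $993.30.
Bill 4, $380: 30% coinsurance on $380 = $114. Cost to patient: $114. OOP to date $4751.20. Plan pays $380 − $114 = $266.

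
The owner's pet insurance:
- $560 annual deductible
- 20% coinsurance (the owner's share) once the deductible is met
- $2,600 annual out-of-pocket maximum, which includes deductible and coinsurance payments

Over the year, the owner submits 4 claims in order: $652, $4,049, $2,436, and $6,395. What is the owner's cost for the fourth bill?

$724.60

Claim 1 — $652: deductible takes $560, $92 remains; owner's 20% is $18.40. Cost to owner: $578.40. OOP to date $578.40.
Claim 2 — $4,049: deductible already satisfied, so owner's share is 20% × $4,049 = $809.80. Owner pays $809.80; OOP now $1,388.20.
Claim 3 — $2,436: deductible met; 20% of $2,436 = $487.20. Owner pays $487.20; OOP now $1,875.40.
Claim 4 — $6,395: deductible met; 20% of $6,395 = $1,279. OOP would hit $3,154.40 > $2,600, so the cap limits the owner to $2,600 − $1,875.40 = $724.60.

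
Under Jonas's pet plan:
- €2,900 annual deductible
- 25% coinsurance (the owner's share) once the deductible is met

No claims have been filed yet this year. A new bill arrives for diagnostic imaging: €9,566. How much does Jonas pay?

€4,566.50

Deductible not yet touched, so the first €2,900 of the bill goes to the deductible.
After the €2,900 deductible portion, €9,566 − €2,900 = €6,666 is subject to coinsurance.
Owner's 25% share of €6,666 is €1,666.50.
So the owner owes €2,900 + €1,666.50 = €4,566.50.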